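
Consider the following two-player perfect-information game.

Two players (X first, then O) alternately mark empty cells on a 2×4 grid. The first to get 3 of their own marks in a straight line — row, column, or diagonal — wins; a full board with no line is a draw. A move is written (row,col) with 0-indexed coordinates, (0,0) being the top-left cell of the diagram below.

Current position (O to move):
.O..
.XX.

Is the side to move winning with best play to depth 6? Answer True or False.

O winning at [.O../.XX.]: False

[.O../.XX.] O move#1: (0,0):-1/OO../.XX.*, (0,2):-1/.OO./.XX., (0,3):-1/.O.O/.XX., (1,0):-1/.O../OXX., (1,3):-1/.O../.XXO
[OO../.XX.] X move#2: (0,2):+1/OOX./.XX.*, (0,3):-1/OO.X/.XX., (1,0):+1/OO../XXX., (1,3):+1/OO../.XXX
[OOX./.XX.] O move#3: (0,3):-1/OOXO/.XX.*, (1,0):-1/OOX./OXX., (1,3):-1/OOX./.XXO
[OOXO/.XX.] X move#4: (1,0):+1/OOXO/XXX.*, (1,3):+1/OOXO/.XXX
[OOXO/XXX.] end (terminal -1, O#5); searched .O../.XX. to 6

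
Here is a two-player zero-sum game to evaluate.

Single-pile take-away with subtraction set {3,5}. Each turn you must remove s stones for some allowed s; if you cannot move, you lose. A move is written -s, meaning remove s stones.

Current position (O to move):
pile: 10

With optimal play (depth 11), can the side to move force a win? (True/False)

[10] O move#1: -3:-1/7*, -5:-1/5
[7] X move#2: -3:-1/4, -5:+1/2*
[2] end (terminal -1, O#3); searched 10 to 11

O winning at [10]: False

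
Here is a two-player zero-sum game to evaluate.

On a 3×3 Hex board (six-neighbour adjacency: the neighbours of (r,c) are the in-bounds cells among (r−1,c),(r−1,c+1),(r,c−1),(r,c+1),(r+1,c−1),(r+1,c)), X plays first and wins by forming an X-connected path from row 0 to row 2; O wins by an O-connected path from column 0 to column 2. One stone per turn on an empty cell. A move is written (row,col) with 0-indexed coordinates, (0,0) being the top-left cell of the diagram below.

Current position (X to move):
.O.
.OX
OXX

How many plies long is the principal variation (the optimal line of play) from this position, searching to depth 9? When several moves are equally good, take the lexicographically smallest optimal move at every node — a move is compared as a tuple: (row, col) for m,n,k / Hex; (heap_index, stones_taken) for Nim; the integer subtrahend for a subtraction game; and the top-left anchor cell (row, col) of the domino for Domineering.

PV length from [.O./.OX/OXX]: 1 ply

ply 1, X at .O./.OX/OXX | (0,0)=-1→XO./.OX/OXX; (0,2)=+1→.OX/.OX/OXX*; (1,0)=-1→.O./XOX/OXX
ply 2: .OX/.OX/OXX is terminal -1 (O); from .O./.OX/OXX depth 9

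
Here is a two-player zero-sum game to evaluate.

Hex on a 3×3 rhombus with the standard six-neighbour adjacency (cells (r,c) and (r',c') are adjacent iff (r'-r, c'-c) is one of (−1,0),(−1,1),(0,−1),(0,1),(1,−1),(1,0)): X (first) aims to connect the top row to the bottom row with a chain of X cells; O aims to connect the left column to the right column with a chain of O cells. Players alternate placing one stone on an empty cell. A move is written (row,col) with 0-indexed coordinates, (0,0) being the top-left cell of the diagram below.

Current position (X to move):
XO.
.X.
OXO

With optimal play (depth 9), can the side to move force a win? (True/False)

X winning at [XO./.X./OXO]: True

[XO./.X./OXO] X move#1: (0,2):+1/XOX/.X./OXO*, (1,0):+1/XO./XX./OXO, (1,2):+1/XO./.XX/OXO
[XOX/.X./OXO] end (terminal -1, O#2); searched XO./.X./OXO to 9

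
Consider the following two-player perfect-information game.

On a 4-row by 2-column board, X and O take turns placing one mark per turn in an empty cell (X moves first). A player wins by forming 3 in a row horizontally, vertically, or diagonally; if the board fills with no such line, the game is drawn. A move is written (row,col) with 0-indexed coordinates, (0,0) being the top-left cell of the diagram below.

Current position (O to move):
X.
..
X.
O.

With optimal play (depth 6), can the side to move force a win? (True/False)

[X./../X./O.] O move#1: (0,1):-1/XO/../X./O., (1,0):+0/X./O./X./O.*, (1,1):-1/X./.O/X./O., (2,1):-1/X./../XO/O., (3,1):-1/X./../X./OO
[X./O./X./O.] X move#2: (0,1):+0/XX/O./X./O.*, (1,1):+0/X./OX/X./O., (2,1):+0/X./O./XX/O., (3,1):+0/X./O./X./OX
[XX/O./X./O.] O move#3: (1,1):+0/XX/OO/X./O.*, (2,1):+0/XX/O./XO/O., (3,1):+0/XX/O./X./OO
[XX/OO/X./O.] X move#4: (2,1):+0/XX/OO/XX/O.*, (3,1):+0/XX/OO/X./OX
[XX/OO/XX/O.] O move#5: (3,1):+0/XX/OO/XX/OO*
[XX/OO/XX/OO] end (terminal +0, X#6); searched X./../X./O. to 6

O winning at [X./../X./O.]: False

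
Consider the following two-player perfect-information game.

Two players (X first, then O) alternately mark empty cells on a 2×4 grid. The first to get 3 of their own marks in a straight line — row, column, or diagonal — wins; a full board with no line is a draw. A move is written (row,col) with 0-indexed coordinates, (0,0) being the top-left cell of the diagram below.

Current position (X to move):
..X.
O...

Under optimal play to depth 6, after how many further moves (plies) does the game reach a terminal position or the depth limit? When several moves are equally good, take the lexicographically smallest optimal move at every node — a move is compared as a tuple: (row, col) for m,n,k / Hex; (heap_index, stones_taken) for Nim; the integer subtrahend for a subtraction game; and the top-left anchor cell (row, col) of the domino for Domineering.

PV length from [..X./O...]: 3 plies

ply 1, X at ..X./O... | (0,0)=+0→X.X./O...; (0,1)=+1→.XX./O...*; (0,3)=+0→..XX/O...; (1,1)=+0→..X./OX..; (1,2)=+0→..X./O.X.; (1,3)=+0→..X./O..X
ply 2, O at .XX./O... | (0,0)=-1→OXX./O...*; (0,3)=-1→.XXO/O...; (1,1)=-1→.XX./OO..; (1,2)=-1→.XX./O.O.; (1,3)=-1→.XX./O..O
ply 3, X at OXX./O... | (0,3)=+1→OXXX/O...*; (1,1)=+0→OXX./OX..; (1,2)=+0→OXX./O.X.; (1,3)=+0→OXX./O..X
ply 4: OXXX/O... is terminal -1 (O); from ..X./O... depth 6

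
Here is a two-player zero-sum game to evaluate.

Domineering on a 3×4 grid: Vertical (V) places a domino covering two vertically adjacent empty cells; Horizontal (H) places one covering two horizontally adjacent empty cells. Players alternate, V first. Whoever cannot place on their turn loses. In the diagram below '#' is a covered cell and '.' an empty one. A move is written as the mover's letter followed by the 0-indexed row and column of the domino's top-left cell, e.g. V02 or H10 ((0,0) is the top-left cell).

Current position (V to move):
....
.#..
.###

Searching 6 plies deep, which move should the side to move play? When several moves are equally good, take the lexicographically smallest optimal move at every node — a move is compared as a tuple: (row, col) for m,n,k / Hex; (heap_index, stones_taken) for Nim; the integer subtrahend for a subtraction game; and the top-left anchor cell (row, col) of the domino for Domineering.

V's best at [..../.#../.###]: V02

p1 V@[..../.#../.###]: V00[#.../##../.###]-1 V02[..#./.##./.###]+1* V03[...#/.#.#/.###]+1 V10[..../##../####]-1
p2 H@[..#./.##./.###]: H00[###./.##./.###]-1*
p3 V@[###./.##./.###]: V03[####/.###/.###]+1* V10[###./###./####]+1
p4 H@[####/.###/.###] terminal -1; root [..../.#../.###] d6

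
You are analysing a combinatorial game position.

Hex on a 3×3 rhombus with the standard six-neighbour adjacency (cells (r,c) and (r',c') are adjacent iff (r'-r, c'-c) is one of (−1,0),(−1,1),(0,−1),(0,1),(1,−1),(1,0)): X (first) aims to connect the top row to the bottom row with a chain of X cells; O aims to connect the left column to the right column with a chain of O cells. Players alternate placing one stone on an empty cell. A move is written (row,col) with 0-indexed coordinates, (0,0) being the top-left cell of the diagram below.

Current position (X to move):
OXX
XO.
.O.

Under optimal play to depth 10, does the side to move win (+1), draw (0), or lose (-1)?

value(OXX/XO./.O., X) = +1

p1 X@[OXX/XO./.O.]: (1,2)[OXX/XOX/.O.]+1* (2,0)[OXX/XO./XO.]+1 (2,2)[OXX/XO./.OX]+1
p2 O@[OXX/XOX/.O.]: (2,0)[OXX/XOX/OO.]-1* (2,2)[OXX/XOX/.OO]-1
p3 X@[OXX/XOX/OO.]: (2,2)[OXX/XOX/OOX]+1*
p4 O@[OXX/XOX/OOX] terminal -1; root [OXX/XO./.O.] d10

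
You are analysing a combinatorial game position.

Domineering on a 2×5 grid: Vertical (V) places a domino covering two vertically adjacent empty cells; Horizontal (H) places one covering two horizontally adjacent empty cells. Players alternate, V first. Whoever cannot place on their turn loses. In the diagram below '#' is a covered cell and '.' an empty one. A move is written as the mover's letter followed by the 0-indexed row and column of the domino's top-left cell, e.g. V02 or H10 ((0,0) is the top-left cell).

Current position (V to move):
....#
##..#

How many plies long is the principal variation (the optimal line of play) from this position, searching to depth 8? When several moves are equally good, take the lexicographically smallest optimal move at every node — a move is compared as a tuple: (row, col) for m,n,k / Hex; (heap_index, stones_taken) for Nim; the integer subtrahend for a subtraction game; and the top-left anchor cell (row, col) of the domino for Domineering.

PV length from [....#/##..#]: 3 plies

[....#/##..#] V move#1: V02:+1/..#.#/###.#*, V03:-1/...##/##.##
[..#.#/###.#] H move#2: H00:-1/###.#/###.#*
[###.#/###.#] V move#3: V03:+1/#####/#####*
[#####/#####] end (terminal -1, H#4); searched ....#/##..# to 8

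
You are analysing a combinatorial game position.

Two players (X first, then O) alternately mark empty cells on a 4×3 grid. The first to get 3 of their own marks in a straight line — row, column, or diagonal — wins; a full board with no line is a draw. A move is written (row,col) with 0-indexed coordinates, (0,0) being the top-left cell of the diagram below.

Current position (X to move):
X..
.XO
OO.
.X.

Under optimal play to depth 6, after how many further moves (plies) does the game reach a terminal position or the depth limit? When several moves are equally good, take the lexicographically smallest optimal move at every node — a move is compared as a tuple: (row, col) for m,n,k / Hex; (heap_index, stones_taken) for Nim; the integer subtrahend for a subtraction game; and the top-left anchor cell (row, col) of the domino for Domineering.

PV length from [X../.XO/OO./.X.]: 1 ply

[X../.XO/OO./.X.] X move#1: (0,1):-1/XX./.XO/OO./.X., (0,2):-1/X.X/.XO/OO./.X., (1,0):-1/X../XXO/OO./.X., (2,2):+1/X../.XO/OOX/.X.*, (3,0):-1/X../.XO/OO./XX., (3,2):-1/X../.XO/OO./.XX
[X../.XO/OOX/.X.] end (terminal -1, O#2); searched X../.XO/OO./.X. to 6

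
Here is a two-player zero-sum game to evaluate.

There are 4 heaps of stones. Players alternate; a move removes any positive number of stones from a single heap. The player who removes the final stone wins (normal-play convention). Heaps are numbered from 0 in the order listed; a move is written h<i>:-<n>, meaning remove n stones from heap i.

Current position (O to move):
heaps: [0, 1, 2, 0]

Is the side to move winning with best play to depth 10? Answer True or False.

ply 1, O at (0,1,2,0) | h1:-1=-1→(0,0,2,0); h2:-1=+1→(0,1,1,0)*; h2:-2=-1→(0,1,0,0)
ply 2, X at (0,1,1,0) | h1:-1=-1→(0,0,1,0)*; h2:-1=-1→(0,1,0,0)
ply 3, O at (0,0,1,0) | h2:-1=+1→(0,0,0,0)*
ply 4: (0,0,0,0) is terminal -1 (X); from (0,1,2,0) depth 10

O winning at [(0,1,2,0)]: True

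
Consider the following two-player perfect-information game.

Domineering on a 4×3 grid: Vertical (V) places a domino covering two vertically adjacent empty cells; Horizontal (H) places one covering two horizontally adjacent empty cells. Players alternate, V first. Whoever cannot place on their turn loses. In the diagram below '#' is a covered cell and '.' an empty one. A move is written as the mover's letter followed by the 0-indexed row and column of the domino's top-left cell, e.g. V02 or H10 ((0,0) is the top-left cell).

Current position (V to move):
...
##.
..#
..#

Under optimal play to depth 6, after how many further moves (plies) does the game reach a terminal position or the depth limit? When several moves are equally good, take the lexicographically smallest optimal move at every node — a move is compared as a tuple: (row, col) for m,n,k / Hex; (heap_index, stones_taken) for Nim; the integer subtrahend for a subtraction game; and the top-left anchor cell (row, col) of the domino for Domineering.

PV length from [.../##./..#/..#]: 3 plies

p1 V@[.../##./..#/..#]: V02[..#/###/..#/..#]-1 V20[.../##./#.#/#.#]+1* V21[.../##./.##/.##]+1
p2 H@[.../##./#.#/#.#]: H00[##./##./#.#/#.#]-1* H01[.##/##./#.#/#.#]-1
p3 V@[##./##./#.#/#.#]: V02[###/###/#.#/#.#]+1* V21[##./##./###/###]+1
p4 H@[###/###/#.#/#.#] terminal -1; root [.../##./..#/..#] d6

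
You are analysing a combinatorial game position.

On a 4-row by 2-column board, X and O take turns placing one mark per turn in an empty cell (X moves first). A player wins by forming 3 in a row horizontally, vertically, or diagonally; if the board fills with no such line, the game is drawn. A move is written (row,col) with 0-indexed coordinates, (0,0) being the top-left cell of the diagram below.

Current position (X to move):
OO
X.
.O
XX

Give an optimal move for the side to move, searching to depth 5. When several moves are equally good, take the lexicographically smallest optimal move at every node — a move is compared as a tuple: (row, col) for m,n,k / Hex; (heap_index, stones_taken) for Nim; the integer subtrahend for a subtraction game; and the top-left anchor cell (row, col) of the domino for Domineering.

ply 1, X at OO/X./.O/XX | (1,1)=+0→OO/XX/.O/XX; (2,0)=+1→OO/X./XO/XX*
ply 2: OO/X./XO/XX is terminal -1 (O); from OO/X./.O/XX depth 5

X's best at [OO/X./.O/XX]: (2,0)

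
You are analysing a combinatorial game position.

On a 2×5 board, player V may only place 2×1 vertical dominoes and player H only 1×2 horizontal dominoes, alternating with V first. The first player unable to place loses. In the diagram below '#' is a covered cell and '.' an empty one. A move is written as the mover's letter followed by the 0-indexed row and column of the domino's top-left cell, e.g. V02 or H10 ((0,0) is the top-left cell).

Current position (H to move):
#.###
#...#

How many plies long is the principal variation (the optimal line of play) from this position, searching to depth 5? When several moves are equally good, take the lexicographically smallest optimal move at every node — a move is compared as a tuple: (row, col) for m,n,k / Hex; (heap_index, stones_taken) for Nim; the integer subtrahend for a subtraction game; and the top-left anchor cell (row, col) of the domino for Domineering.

PV length from [#.###/#...#]: 1 ply

[#.###/#...#] H move#1: H11:+1/#.###/###.#*, H12:-1/#.###/#.###
[#.###/###.#] end (terminal -1, V#2); searched #.###/#...# to 5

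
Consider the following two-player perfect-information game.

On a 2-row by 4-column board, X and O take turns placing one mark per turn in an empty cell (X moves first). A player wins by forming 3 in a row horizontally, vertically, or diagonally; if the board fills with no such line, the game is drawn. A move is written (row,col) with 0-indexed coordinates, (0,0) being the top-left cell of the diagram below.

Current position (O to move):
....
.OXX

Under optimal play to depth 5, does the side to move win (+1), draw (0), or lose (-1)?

[..../.OXX] O move#1: (0,0):+0/O.../.OXX*, (0,1):+0/.O../.OXX, (0,2):+0/..O./.OXX, (0,3):+0/...O/.OXX, (1,0):+0/..../OOXX
[O.../.OXX] X move#2: (0,1):+0/OX../.OXX*, (0,2):+0/O.X./.OXX, (0,3):+0/O..X/.OXX, (1,0):+0/O.../XOXX
[OX../.OXX] O move#3: (0,2):+0/OXO./.OXX*, (0,3):+0/OX.O/.OXX, (1,0):+0/OX../OOXX
[OXO./.OXX] X move#4: (0,3):+0/OXOX/.OXX*, (1,0):+0/OXO./XOXX
[OXOX/.OXX] O move#5: (1,0):+0/OXOX/OOXX*
[OXOX/OOXX] end (terminal +0, X#6); searched ..../.OXX to 5

value(..../.OXX, O) = 0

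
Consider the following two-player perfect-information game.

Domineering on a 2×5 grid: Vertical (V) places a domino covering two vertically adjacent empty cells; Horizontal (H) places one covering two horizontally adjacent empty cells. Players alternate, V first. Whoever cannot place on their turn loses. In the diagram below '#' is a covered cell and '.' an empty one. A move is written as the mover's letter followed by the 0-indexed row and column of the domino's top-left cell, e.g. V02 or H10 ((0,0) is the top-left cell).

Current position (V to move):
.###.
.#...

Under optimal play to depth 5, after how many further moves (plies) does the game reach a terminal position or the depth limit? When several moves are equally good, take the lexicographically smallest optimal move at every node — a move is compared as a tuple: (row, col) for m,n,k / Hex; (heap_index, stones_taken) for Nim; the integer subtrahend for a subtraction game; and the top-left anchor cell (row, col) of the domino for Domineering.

PV length from [.###./.#...]: 3 plies

p1 V@[.###./.#...]: V00[####./##...]-1 V04[.####/.#..#]+1*
p2 H@[.####/.#..#]: H12[.####/.####]-1*
p3 V@[.####/.####]: V00[#####/#####]+1*
p4 H@[#####/#####] terminal -1; root [.###./.#...] d5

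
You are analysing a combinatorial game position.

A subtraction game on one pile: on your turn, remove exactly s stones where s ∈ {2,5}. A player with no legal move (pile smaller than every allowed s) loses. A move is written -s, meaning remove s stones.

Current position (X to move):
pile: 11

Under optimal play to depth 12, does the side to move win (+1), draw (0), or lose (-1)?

p1 X@[11]: -2[9]-1* -5[6]-1
p2 O@[9]: -2[7]+1* -5[4]+1
p3 X@[7]: -2[5]-1* -5[2]-1
p4 O@[5]: -2[3]-1 -5[0]+1*
p5 X@[0] terminal -1; root [11] d12

value(11, X) = -1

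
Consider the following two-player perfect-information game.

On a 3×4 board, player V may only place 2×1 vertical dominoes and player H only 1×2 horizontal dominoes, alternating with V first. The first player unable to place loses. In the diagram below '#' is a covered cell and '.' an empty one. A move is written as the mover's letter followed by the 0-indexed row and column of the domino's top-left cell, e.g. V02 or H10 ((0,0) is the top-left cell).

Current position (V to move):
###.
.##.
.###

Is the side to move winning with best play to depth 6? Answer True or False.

p1 V@[###./.##./.###]: V03[####/.###/.###]+1* V10[###./###./####]+1
p2 H@[####/.###/.###] terminal -1; root [###./.##./.###] d6

V winning at [###./.##./.###]: True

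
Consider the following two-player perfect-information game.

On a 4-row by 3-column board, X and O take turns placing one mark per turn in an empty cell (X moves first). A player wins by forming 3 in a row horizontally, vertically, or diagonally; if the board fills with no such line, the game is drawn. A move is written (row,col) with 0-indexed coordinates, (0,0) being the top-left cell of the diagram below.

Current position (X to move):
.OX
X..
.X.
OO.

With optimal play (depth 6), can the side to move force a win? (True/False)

X winning at [.OX/X../.X./OO.]: True

[.OX/X../.X./OO.] X move#1: (0,0):-1/XOX/X../.X./OO., (1,1):-1/.OX/XX./.X./OO., (1,2):-1/.OX/X.X/.X./OO., (2,0):-1/.OX/X../XX./OO., (2,2):-1/.OX/X../.XX/OO., (3,2):+1/.OX/X../.X./OOX*
[.OX/X../.X./OOX] end (terminal -1, O#2); searched .OX/X../.X./OO. to 6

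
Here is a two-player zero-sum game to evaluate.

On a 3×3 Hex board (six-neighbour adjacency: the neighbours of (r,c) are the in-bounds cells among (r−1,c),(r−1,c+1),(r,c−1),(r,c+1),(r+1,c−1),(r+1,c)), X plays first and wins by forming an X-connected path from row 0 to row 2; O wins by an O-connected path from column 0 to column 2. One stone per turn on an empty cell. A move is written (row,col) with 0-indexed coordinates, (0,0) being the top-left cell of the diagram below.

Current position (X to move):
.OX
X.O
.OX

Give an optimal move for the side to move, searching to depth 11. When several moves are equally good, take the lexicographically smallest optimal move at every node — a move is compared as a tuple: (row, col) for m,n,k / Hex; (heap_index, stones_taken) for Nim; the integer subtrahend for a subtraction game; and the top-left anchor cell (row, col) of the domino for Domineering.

X's best at [.OX/X.O/.OX]: (2,0)

p1 X@[.OX/X.O/.OX]: (0,0)[XOX/X.O/.OX]-1 (1,1)[.OX/XXO/.OX]-1 (2,0)[.OX/X.O/XOX]+1*
p2 O@[.OX/X.O/XOX]: (0,0)[OOX/X.O/XOX]-1* (1,1)[.OX/XOO/XOX]-1
p3 X@[OOX/X.O/XOX]: (1,1)[OOX/XXO/XOX]+1*
p4 O@[OOX/XXO/XOX] terminal -1; root [.OX/X.O/.OX] d11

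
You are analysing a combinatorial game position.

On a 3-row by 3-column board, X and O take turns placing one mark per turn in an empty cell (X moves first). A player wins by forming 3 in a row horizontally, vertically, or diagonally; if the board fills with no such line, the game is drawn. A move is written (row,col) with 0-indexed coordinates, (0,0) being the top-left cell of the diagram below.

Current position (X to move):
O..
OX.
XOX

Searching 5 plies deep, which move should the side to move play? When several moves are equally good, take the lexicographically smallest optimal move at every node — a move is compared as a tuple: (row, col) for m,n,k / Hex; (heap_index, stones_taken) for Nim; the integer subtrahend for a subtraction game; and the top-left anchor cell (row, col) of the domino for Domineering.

p1 X@[O../OX./XOX]: (0,1)[OX./OX./XOX]+0 (0,2)[O.X/OX./XOX]+1* (1,2)[O../OXX/XOX]+0
p2 O@[O.X/OX./XOX] terminal -1; root [O../OX./XOX] d5

X's best at [O../OX./XOX]: (0,2)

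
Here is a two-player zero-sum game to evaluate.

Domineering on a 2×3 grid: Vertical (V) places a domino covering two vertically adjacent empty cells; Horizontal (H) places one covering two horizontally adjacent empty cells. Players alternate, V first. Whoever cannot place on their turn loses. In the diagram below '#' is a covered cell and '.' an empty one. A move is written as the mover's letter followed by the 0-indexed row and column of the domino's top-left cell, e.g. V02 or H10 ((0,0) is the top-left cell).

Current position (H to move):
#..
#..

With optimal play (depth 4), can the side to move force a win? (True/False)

ply 1, H at #../#.. | H01=+1→###/#..*; H11=+1→#../###
ply 2: ###/#.. is terminal -1 (V); from #../#.. depth 4

H winning at [#../#..]: True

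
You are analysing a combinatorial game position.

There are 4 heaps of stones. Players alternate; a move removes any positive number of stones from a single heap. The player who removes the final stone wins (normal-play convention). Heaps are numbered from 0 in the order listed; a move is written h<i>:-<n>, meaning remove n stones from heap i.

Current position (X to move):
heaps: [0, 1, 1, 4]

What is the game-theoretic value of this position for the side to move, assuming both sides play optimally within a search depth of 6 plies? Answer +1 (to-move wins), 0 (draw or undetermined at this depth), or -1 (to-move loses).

value((0,1,1,4), X) = +1

p1 X@[(0,1,1,4)]: h1:-1[(0,0,1,4)]-1 h2:-1[(0,1,0,4)]-1 h3:-1[(0,1,1,3)]-1 h3:-2[(0,1,1,2)]-1 h3:-3[(0,1,1,1)]-1 h3:-4[(0,1,1,0)]+1*
p2 O@[(0,1,1,0)]: h1:-1[(0,0,1,0)]-1* h2:-1[(0,1,0,0)]-1
p3 X@[(0,0,1,0)]: h2:-1[(0,0,0,0)]+1*
p4 O@[(0,0,0,0)] terminal -1; root [(0,1,1,4)] d6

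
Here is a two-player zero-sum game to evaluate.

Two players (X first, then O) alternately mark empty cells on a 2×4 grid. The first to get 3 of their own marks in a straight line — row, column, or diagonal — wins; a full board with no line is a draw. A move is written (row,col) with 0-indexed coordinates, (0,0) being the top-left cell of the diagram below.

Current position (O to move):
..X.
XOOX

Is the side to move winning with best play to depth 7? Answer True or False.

p1 O@[..X./XOOX]: (0,0)[O.X./XOOX]+0* (0,1)[.OX./XOOX]+0 (0,3)[..XO/XOOX]+0
p2 X@[O.X./XOOX]: (0,1)[OXX./XOOX]+0* (0,3)[O.XX/XOOX]+0
p3 O@[OXX./XOOX]: (0,3)[OXXO/XOOX]+0*
p4 X@[OXXO/XOOX] terminal +0; root [..X./XOOX] d7

O winning at [..X./XOOX]: False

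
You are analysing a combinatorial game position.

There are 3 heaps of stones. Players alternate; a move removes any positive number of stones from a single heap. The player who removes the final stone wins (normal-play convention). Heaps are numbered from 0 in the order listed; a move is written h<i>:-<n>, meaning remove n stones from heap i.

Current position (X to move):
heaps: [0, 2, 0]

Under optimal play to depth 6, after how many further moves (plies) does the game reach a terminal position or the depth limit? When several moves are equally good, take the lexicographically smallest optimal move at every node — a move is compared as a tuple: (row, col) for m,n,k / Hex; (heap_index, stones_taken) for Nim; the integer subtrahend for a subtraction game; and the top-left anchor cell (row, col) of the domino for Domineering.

PV length from [(0,2,0)]: 1 ply

p1 X@[(0,2,0)]: h1:-1[(0,1,0)]-1 h1:-2[(0,0,0)]+1*
p2 O@[(0,0,0)] terminal -1; root [(0,2,0)] d6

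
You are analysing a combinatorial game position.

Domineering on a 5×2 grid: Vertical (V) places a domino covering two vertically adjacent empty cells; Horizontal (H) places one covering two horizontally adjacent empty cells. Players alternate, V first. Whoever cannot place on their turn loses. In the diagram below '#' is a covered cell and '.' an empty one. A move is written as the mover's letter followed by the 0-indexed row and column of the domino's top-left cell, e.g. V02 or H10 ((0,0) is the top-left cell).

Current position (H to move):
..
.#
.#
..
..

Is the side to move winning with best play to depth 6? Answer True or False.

H winning at [../.#/.#/../..]: True

[../.#/.#/../..] H move#1: H00:-1/##/.#/.#/../.., H30:+1/../.#/.#/##/..*, H40:+1/../.#/.#/../##
[../.#/.#/##/..] V move#2: V00:-1/#./##/.#/##/..*, V10:-1/../##/##/##/..
[#./##/.#/##/..] H move#3: H40:+1/#./##/.#/##/##*
[#./##/.#/##/##] end (terminal -1, V#4); searched ../.#/.#/../.. to 6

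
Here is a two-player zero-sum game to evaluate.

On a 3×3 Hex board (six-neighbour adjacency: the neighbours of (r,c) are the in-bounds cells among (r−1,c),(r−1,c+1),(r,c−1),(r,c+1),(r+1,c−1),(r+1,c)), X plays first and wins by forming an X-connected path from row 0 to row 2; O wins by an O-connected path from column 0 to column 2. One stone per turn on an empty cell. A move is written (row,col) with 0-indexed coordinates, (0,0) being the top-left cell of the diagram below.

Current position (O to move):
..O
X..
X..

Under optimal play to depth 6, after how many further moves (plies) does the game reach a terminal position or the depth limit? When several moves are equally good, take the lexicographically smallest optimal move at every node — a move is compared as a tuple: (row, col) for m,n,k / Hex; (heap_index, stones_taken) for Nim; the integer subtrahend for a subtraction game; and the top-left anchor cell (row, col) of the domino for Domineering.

PV length from [..O/X../X..]: 2 plies

p1 O@[..O/X../X..]: (0,0)[O.O/X../X..]-1* (0,1)[.OO/X../X..]-1 (1,1)[..O/XO./X..]-1 (1,2)[..O/X.O/X..]-1 (2,1)[..O/X../XO.]-1 (2,2)[..O/X../X.O]-1
p2 X@[O.O/X../X..]: (0,1)[OXO/X../X..]+1* (1,1)[O.O/XX./X..]-1 (1,2)[O.O/X.X/X..]-1 (2,1)[O.O/X../XX.]-1 (2,2)[O.O/X../X.X]-1
p3 O@[OXO/X../X..] terminal -1; root [..O/X../X..] d6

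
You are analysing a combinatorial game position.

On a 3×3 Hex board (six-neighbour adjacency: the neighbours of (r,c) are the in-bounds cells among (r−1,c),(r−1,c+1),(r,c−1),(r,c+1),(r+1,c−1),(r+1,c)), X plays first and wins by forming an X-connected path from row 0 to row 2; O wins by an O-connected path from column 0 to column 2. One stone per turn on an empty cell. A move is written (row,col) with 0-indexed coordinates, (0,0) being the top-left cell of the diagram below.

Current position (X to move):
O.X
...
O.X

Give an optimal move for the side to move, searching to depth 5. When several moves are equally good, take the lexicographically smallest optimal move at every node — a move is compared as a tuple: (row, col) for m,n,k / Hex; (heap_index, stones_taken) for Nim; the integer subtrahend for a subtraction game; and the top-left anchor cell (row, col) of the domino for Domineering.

[O.X/.../O.X] X move#1: (0,1):-1/OXX/.../O.X, (1,0):-1/O.X/X../O.X, (1,1):+1/O.X/.X./O.X*, (1,2):+1/O.X/..X/O.X, (2,1):+1/O.X/.../OXX
[O.X/.X./O.X] O move#2: (0,1):-1/OOX/.X./O.X*, (1,0):-1/O.X/OX./O.X, (1,2):-1/O.X/.XO/O.X, (2,1):-1/O.X/.X./OOX
[OOX/.X./O.X] X move#3: (1,0):+1/OOX/XX./O.X*, (1,2):+1/OOX/.XX/O.X, (2,1):+1/OOX/.X./OXX
[OOX/XX./O.X] O move#4: (1,2):-1/OOX/XXO/O.X*, (2,1):-1/OOX/XX./OOX
[OOX/XXO/O.X] X move#5: (2,1):+1/OOX/XXO/OXX*
[OOX/XXO/OXX] end (terminal -1, O#6); searched O.X/.../O.X to 5

X's best at [O.X/.../O.X]: (1,1)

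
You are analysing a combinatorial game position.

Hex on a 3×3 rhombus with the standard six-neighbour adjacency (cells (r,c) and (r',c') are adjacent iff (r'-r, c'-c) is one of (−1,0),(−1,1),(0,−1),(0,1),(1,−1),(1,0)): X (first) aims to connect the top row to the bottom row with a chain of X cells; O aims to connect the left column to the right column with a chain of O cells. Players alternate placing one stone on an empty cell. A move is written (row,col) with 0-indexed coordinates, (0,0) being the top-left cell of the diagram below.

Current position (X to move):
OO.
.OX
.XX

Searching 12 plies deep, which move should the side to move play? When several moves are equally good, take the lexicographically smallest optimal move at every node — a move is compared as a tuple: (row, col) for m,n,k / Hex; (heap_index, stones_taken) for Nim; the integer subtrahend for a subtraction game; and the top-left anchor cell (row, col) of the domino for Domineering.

ply 1, X at OO./.OX/.XX | (0,2)=+1→OOX/.OX/.XX*; (1,0)=-1→OO./XOX/.XX; (2,0)=-1→OO./.OX/XXX
ply 2: OOX/.OX/.XX is terminal -1 (O); from OO./.OX/.XX depth 12

X's best at [OO./.OX/.XX]: (0,2)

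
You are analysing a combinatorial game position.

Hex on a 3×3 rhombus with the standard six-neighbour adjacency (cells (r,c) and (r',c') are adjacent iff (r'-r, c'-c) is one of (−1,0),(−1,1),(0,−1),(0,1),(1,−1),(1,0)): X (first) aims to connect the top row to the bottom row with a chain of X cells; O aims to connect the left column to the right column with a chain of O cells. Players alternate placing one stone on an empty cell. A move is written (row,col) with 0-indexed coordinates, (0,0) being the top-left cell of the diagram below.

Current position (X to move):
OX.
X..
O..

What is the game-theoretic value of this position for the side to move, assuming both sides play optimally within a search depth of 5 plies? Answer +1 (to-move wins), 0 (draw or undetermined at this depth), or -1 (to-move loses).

value(OX./X../O.., X) = +1

[OX./X../O..] X move#1: (0,2):-1/OXX/X../O.., (1,1):-1/OX./XX./O.., (1,2):+1/OX./X.X/O..*, (2,1):-1/OX./X../OX., (2,2):-1/OX./X../O.X
[OX./X.X/O..] O move#2: (0,2):-1/OXO/X.X/O..*, (1,1):-1/OX./XOX/O.., (2,1):-1/OX./X.X/OO., (2,2):-1/OX./X.X/O.O
[OXO/X.X/O..] X move#3: (1,1):+1/OXO/XXX/O..*, (2,1):-1/OXO/X.X/OX., (2,2):-1/OXO/X.X/O.X
[OXO/XXX/O..] O move#4: (2,1):-1/OXO/XXX/OO.*, (2,2):-1/OXO/XXX/O.O
[OXO/XXX/OO.] X move#5: (2,2):+1/OXO/XXX/OOX*
[OXO/XXX/OOX] end (terminal -1, O#6); searched OX./X../O.. to 5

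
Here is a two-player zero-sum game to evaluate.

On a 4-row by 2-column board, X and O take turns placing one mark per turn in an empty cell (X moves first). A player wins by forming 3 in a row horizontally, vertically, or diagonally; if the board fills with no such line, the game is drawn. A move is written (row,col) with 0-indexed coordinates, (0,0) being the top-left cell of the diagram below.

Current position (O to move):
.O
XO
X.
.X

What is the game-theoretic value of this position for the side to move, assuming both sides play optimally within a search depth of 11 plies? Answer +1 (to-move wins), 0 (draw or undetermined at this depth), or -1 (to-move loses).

ply 1, O at .O/XO/X./.X | (0,0)=-1→OO/XO/X./.X; (2,1)=+1→.O/XO/XO/.X*; (3,0)=-1→.O/XO/X./OX
ply 2: .O/XO/XO/.X is terminal -1 (X); from .O/XO/X./.X depth 11

value(.O/XO/X./.X, O) = +1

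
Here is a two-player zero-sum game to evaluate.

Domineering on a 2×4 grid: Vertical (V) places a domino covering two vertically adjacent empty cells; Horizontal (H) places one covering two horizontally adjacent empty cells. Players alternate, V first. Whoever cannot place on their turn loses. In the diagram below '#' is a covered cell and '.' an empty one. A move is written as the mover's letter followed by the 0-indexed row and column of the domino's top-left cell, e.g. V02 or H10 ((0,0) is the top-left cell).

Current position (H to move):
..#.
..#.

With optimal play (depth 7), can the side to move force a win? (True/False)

H winning at [..#./..#.]: True

p1 H@[..#./..#.]: H00[###./..#.]+1* H10[..#./###.]+1
p2 V@[###./..#.]: V03[####/..##]-1*
p3 H@[####/..##]: H10[####/####]+1*
p4 V@[####/####] terminal -1; root [..#./..#.] d7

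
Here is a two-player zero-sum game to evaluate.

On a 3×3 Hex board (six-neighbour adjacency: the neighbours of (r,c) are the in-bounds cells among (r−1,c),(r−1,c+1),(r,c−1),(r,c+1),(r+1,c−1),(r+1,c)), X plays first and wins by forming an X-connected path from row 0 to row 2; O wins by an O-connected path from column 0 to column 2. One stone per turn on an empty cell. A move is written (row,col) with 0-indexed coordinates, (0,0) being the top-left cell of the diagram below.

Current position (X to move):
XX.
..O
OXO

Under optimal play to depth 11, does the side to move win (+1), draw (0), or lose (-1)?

[XX./..O/OXO] X move#1: (0,2):-1/XXX/..O/OXO, (1,0):-1/XX./X.O/OXO, (1,1):+1/XX./.XO/OXO*
[XX./.XO/OXO] end (terminal -1, O#2); searched XX./..O/OXO to 11

value(XX./..O/OXO, X) = +1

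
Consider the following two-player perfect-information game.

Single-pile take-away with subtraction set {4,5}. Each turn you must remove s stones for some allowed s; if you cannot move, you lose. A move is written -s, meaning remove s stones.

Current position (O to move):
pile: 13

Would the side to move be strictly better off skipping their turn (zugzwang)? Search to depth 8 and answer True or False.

[13] O move#1: -4:+1/9*, -5:-1/8
[9] X move#2: -4:-1/5*, -5:-1/4
[5] O move#3: -4:+1/1*, -5:+1/0
[1] end (terminal -1, X#4); searched 13 to 8
if O skipped the turn, X would face:
~ [13] X move#1: -4:+1/9*, -5:-1/8
~ [9] O move#2: -4:-1/5*, -5:-1/4
~ [5] X move#3: -4:+1/1*, -5:+1/0
~ [1] end (terminal -1, O#4); searched 13 to 8
compare (O): move=+1 vs pass=-1

zugzwang(13, O) = False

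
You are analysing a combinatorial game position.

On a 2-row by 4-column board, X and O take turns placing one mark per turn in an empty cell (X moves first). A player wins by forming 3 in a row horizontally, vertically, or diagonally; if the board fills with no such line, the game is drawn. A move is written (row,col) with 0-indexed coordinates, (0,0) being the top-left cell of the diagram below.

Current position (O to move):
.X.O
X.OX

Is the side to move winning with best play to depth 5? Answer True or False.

[.X.O/X.OX] O move#1: (0,0):+0/OX.O/X.OX*, (0,2):+0/.XOO/X.OX, (1,1):+0/.X.O/XOOX
[OX.O/X.OX] X move#2: (0,2):+0/OXXO/X.OX*, (1,1):+0/OX.O/XXOX
[OXXO/X.OX] O move#3: (1,1):+0/OXXO/XOOX*
[OXXO/XOOX] end (terminal +0, X#4); searched .X.O/X.OX to 5

O winning at [.X.O/X.OX]: False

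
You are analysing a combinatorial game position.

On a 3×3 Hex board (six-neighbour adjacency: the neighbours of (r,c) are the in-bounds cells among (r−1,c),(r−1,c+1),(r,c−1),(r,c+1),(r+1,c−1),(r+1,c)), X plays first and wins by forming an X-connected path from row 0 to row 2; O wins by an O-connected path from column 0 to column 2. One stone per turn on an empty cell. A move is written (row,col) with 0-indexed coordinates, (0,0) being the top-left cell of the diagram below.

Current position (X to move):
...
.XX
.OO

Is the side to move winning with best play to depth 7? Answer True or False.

[.../.XX/.OO] X move#1: (0,0):-1/X../.XX/.OO, (0,1):-1/.X./.XX/.OO, (0,2):-1/..X/.XX/.OO, (1,0):-1/.../XXX/.OO, (2,0):+1/.../.XX/XOO*
[.../.XX/XOO] O move#2: (0,0):-1/O../.XX/XOO*, (0,1):-1/.O./.XX/XOO, (0,2):-1/..O/.XX/XOO, (1,0):-1/.../OXX/XOO
[O../.XX/XOO] X move#3: (0,1):+1/OX./.XX/XOO*, (0,2):+1/O.X/.XX/XOO, (1,0):+1/O../XXX/XOO
[OX./.XX/XOO] end (terminal -1, O#4); searched .../.XX/.OO to 7

X winning at [.../.XX/.OO]: True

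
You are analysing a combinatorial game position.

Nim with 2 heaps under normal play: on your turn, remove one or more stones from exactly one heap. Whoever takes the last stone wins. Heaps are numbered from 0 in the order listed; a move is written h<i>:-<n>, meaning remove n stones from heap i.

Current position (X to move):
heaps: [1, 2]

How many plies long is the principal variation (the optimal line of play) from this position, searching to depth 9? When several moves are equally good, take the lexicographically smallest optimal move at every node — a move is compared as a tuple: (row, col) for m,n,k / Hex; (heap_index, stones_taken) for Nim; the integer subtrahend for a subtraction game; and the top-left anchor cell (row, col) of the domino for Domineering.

[(1,2)] X move#1: h0:-1:-1/(0,2), h1:-1:+1/(1,1)*, h1:-2:-1/(1,0)
[(1,1)] O move#2: h0:-1:-1/(0,1)*, h1:-1:-1/(1,0)
[(0,1)] X move#3: h1:-1:+1/(0,0)*
[(0,0)] end (terminal -1, O#4); searched (1,2) to 9

PV length from [(1,2)]: 3 plies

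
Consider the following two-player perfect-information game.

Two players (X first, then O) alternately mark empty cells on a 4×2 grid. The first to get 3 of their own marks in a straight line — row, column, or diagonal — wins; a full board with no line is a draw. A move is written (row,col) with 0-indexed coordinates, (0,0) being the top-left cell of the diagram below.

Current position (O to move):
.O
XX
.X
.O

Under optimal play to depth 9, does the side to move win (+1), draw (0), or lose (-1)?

value(.O/XX/.X/.O, O) = 0

ply 1, O at .O/XX/.X/.O | (0,0)=+0→OO/XX/.X/.O*; (2,0)=+0→.O/XX/OX/.O; (3,0)=+0→.O/XX/.X/OO
ply 2, X at OO/XX/.X/.O | (2,0)=+0→OO/XX/XX/.O*; (3,0)=+0→OO/XX/.X/XO
ply 3, O at OO/XX/XX/.O | (3,0)=+0→OO/XX/XX/OO*
ply 4: OO/XX/XX/OO is terminal +0 (X); from .O/XX/.X/.O depth 9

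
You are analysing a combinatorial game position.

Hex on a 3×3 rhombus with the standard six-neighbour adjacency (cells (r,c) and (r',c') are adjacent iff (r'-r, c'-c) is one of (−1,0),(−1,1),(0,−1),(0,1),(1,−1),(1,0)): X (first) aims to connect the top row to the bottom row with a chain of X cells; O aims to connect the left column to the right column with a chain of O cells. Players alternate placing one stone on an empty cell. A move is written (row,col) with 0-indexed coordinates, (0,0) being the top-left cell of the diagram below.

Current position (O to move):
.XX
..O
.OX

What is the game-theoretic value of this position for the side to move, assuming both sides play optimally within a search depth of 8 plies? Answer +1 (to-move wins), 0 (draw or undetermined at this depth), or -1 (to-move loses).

p1 O@[.XX/..O/.OX]: (0,0)[OXX/..O/.OX]-1 (1,0)[.XX/O.O/.OX]+1* (1,1)[.XX/.OO/.OX]+1 (2,0)[.XX/..O/OOX]+1
p2 X@[.XX/O.O/.OX]: (0,0)[XXX/O.O/.OX]-1* (1,1)[.XX/OXO/.OX]-1 (2,0)[.XX/O.O/XOX]-1
p3 O@[XXX/O.O/.OX]: (1,1)[XXX/OOO/.OX]+1* (2,0)[XXX/O.O/OOX]+1
p4 X@[XXX/OOO/.OX] terminal -1; root [.XX/..O/.OX] d8

value(.XX/..O/.OX, O) = +1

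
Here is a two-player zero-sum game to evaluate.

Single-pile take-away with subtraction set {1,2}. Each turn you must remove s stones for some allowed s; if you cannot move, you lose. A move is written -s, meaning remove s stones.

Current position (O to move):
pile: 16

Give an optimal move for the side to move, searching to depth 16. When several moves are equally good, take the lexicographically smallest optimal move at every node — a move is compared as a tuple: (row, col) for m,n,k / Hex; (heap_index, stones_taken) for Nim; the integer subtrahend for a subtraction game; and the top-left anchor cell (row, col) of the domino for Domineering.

p1 O@[16]: -1[15]+1* -2[14]-1
p2 X@[15]: -1[14]-1* -2[13]-1
p3 O@[14]: -1[13]-1 -2[12]+1*
p4 X@[12]: -1[11]-1* -2[10]-1
p5 O@[11]: -1[10]-1 -2[9]+1*
p6 X@[9]: -1[8]-1* -2[7]-1
p7 O@[8]: -1[7]-1 -2[6]+1*
p8 X@[6]: -1[5]-1* -2[4]-1
p9 O@[5]: -1[4]-1 -2[3]+1*
p10 X@[3]: -1[2]-1* -2[1]-1
p11 O@[2]: -1[1]-1 -2[0]+1*
p12 X@[0] terminal -1; root [16] d16

O's best at [16]: -1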